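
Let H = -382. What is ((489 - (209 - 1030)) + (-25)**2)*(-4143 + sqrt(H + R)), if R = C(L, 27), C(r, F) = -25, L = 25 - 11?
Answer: -8016705 + 1935*I*sqrt(407) ≈ -8.0167e+6 + 39037.0*I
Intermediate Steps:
L = 14
R = -25
((489 - (209 - 1030)) + (-25)**2)*(-4143 + sqrt(H + R)) = ((489 - (209 - 1030)) + (-25)**2)*(-4143 + sqrt(-382 - 25)) = ((489 - 1*(-821)) + 625)*(-4143 + sqrt(-407)) = ((489 + 821) + 625)*(-4143 + I*sqrt(407)) = (1310 + 625)*(-4143 + I*sqrt(407)) = 1935*(-4143 + I*sqrt(407)) = -8016705 + 1935*I*sqrt(407)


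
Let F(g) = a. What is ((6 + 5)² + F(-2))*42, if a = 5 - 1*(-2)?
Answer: 5376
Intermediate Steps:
a = 7 (a = 5 + 2 = 7)
F(g) = 7
((6 + 5)² + F(-2))*42 = ((6 + 5)² + 7)*42 = (11² + 7)*42 = (121 + 7)*42 = 128*42 = 5376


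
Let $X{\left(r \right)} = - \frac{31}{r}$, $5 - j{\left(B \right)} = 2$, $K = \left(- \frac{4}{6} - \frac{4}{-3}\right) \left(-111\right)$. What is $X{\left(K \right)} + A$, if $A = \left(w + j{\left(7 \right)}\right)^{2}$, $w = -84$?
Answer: $\frac{485545}{74} \approx 6561.4$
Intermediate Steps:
$K = -74$ ($K = \left(\left(-4\right) \frac{1}{6} - - \frac{4}{3}\right) \left(-111\right) = \left(- \frac{2}{3} + \frac{4}{3}\right) \left(-111\right) = \frac{2}{3} \left(-111\right) = -74$)
$j{\left(B \right)} = 3$ ($j{\left(B \right)} = 5 - 2 = 3$)
$A = 6561$ ($A = \left(-84 + 3\right)^{2} = \left(-81\right)^{2} = 6561$)
$X{\left(K \right)} + A = - \frac{31}{-74} + 6561 = \left(-31\right) \left(- \frac{1}{74}\right) + 6561 = \frac{31}{74} + 6561 = \frac{485545}{74}$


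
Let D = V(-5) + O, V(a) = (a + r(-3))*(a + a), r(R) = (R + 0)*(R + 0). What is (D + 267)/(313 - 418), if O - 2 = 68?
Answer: -99/35 ≈ -2.8286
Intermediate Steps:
O = 70 (O = 2 + 68 = 70)
r(R) = R**2 (r(R) = R*R = R**2)
V(a) = 2*a*(9 + a) (V(a) = (a + (-3)**2)*(a + a) = (a + 9)*(2*a) = (9 + a)*(2*a) = 2*a*(9 + a))
D = 30 (D = 2*(-5)*(9 - 5) + 70 = 2*(-5)*4 + 70 = -40 + 70 = 30)
(D + 267)/(313 - 418) = (30 + 267)/(313 - 418) = 297/(-105) = 297*(-1/105) = -99/35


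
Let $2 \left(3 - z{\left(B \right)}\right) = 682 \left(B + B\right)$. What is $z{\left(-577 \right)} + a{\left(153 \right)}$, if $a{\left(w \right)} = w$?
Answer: $393670$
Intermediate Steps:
$z{\left(B \right)} = 3 - 682 B$ ($z{\left(B \right)} = 3 - \frac{682 \left(B + B\right)}{2} = 3 - \frac{682 \cdot 2 B}{2} = 3 - \frac{1364 B}{2} = 3 - 682 B$)
$z{\left(-577 \right)} + a{\left(153 \right)} = \left(3 - -393514\right) + 153 = \left(3 + 393514\right) + 153 = 393517 + 153 = 393670$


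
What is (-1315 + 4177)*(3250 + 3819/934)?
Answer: 4349265489/467 ≈ 9.3132e+6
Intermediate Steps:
(-1315 + 4177)*(3250 + 3819/934) = 2862*(3250 + 3819*(1/934)) = 2862*(3250 + 3819/934) = 2862*(3039319/934) = 4349265489/467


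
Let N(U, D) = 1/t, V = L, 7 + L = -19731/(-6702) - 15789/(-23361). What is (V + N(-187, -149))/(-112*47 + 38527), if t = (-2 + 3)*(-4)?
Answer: -126299009/1157296807108 ≈ -0.00010913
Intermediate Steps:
L = -58800465/17396158 (L = -7 + (-19731/(-6702) - 15789/(-23361)) = -7 + (-19731*(-1/6702) - 15789*(-1/23361)) = -7 + (6577/2234 + 5263/7787) = -7 + 62972641/17396158 = -58800465/17396158 ≈ -3.3801)
V = -58800465/17396158 ≈ -3.3801
t = -4 (t = 1*(-4) = -4)
N(U, D) = -¼ (N(U, D) = 1/(-4) = -¼)
(V + N(-187, -149))/(-112*47 + 38527) = (-58800465/17396158 - ¼)/(-112*47 + 38527) = -126299009/(34792316*(-5264 + 38527)) = -126299009/34792316/33263 = -126299009/34792316*1/33263 = -126299009/1157296807108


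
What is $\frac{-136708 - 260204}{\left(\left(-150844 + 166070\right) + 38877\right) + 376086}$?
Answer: $- \frac{396912}{430189} \approx -0.92265$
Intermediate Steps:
$\frac{-136708 - 260204}{\left(\left(-150844 + 166070\right) + 38877\right) + 376086} = - \frac{396912}{\left(15226 + 38877\right) + 376086} = - \frac{396912}{54103 + 376086} = - \frac{396912}{430189}$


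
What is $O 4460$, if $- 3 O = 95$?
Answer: $- \frac{423700}{3} \approx -1.4123 \cdot 10^{5}$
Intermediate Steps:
$O = - \frac{95}{3}$ ($O = \left(- \frac{1}{3}\right) 95 = - \frac{95}{3} \approx -31.667$)
$O 4460 = \left(- \frac{95}{3}\right) 4460 = - \frac{423700}{3}$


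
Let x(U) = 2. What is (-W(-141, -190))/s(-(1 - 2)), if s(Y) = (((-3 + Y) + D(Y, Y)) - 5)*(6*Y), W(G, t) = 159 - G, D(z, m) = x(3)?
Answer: 10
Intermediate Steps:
D(z, m) = 2
s(Y) = 6*Y*(-6 + Y) (s(Y) = (((-3 + Y) + 2) - 5)*(6*Y) = ((-1 + Y) - 5)*(6*Y) = (-6 + Y)*(6*Y) = 6*Y*(-6 + Y))
(-W(-141, -190))/s(-(1 - 2)) = (-(159 - 1*(-141)))/((6*(-(1 - 2))*(-6 - (1 - 2)))) = (-(159 + 141))/((6*(-1*(-1))*(-6 - 1*(-1)))) = (-1*300)/((6*1*(-6 + 1))) = -300/(6*1*(-5)) = -300/(-30) = -300*(-1/30) = 10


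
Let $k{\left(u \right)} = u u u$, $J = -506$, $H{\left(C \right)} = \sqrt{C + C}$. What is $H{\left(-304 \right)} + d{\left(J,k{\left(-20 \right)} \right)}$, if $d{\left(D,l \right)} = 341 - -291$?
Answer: $632 + 4 i \sqrt{38} \approx 632.0 + 24.658 i$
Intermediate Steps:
$H{\left(C \right)} = \sqrt{2} \sqrt{C}$ ($H{\left(C \right)} = \sqrt{2 C} = \sqrt{2} \sqrt{C}$)
$k{\left(u \right)} = u^{3}$ ($k{\left(u \right)} = u^{2} u = u^{3}$)
$d{\left(D,l \right)} = 632$ ($d{\left(D,l \right)} = 341 + 291 = 632$)
$H{\left(-304 \right)} + d{\left(J,k{\left(-20 \right)} \right)} = \sqrt{2} \sqrt{-304} + 632 = \sqrt{2} \cdot 4 i \sqrt{19} + 632 = 4 i \sqrt{38} + 632 = 632 + 4 i \sqrt{38}$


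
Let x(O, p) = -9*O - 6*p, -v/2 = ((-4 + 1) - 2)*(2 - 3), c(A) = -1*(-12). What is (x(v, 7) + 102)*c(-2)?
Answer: 1800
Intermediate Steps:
c(A) = 12
v = -10 (v = -2*((-4 + 1) - 2)*(2 - 3) = -2*(-3 - 2)*(-1) = -(-10)*(-1) = -2*5 = -10)
(x(v, 7) + 102)*c(-2) = ((-9*(-10) - 6*7) + 102)*12 = ((90 - 42) + 102)*12 = (48 + 102)*12 = 150*12 = 1800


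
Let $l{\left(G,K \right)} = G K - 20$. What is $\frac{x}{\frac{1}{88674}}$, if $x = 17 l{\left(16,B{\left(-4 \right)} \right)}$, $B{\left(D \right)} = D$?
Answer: $-126626472$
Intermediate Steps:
$l{\left(G,K \right)} = -20 + G K$
$x = -1428$ ($x = 17 \left(-20 + 16 \left(-4\right)\right) = 17 \left(-20 - 64\right) = 17 \left(-84\right) = -1428$)
$\frac{x}{\frac{1}{88674}} = - \frac{1428}{\frac{1}{88674}} = - 1428 \frac{1}{\frac{1}{88674}} = \left(-1428\right) 88674 = -126626472$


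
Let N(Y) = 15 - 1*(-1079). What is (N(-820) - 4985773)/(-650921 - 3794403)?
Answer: 4984679/4445324 ≈ 1.1213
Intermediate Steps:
N(Y) = 1094 (N(Y) = 15 + 1079 = 1094)
(N(-820) - 4985773)/(-650921 - 3794403) = (1094 - 4985773)/(-650921 - 3794403) = -4984679/(-4445324) = -4984679*(-1/4445324) = 4984679/4445324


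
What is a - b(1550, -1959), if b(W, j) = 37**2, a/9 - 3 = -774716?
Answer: -6973786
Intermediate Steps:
a = -6972417 (a = 27 + 9*(-774716) = 27 - 6972444 = -6972417)
b(W, j) = 1369
a - b(1550, -1959) = -6972417 - 1*1369 = -6972417 - 1369 = -6973786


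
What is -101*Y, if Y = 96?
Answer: -9696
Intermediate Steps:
-101*Y = -101*96 = -9696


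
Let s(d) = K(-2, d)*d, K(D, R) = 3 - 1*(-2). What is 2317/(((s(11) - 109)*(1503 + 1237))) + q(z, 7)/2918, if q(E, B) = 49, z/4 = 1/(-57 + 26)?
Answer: 244517/215873640 ≈ 0.0011327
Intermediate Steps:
z = -4/31 (z = 4/(-57 + 26) = 4/(-31) = 4*(-1/31) = -4/31 ≈ -0.12903)
K(D, R) = 5 (K(D, R) = 3 + 2 = 5)
s(d) = 5*d
2317/(((s(11) - 109)*(1503 + 1237))) + q(z, 7)/2918 = 2317/(((5*11 - 109)*(1503 + 1237))) + 49/2918 = 2317/(((55 - 109)*2740)) + 49*(1/2918) = 2317/((-54*2740)) + 49/2918 = 2317/(-147960) + 49/2918 = 2317*(-1/147960) + 49/2918 = -2317/147960 + 49/2918 = 244517/215873640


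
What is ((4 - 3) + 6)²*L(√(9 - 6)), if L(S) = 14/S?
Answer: 686*√3/3 ≈ 396.06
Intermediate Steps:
((4 - 3) + 6)²*L(√(9 - 6)) = ((4 - 3) + 6)²*(14/(√(9 - 6))) = (1 + 6)²*(14/(√3)) = 7²*(14*(√3/3)) = 49*(14*√3/3) = 686*√3/3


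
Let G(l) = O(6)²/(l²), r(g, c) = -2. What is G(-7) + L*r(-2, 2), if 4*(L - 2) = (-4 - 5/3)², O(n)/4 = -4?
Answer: -13081/882 ≈ -14.831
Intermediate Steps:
O(n) = -16 (O(n) = 4*(-4) = -16)
G(l) = 256/l² (G(l) = (-16)²/(l²) = 256/l²)
L = 361/36 (L = 2 + (-4 - 5/3)²/4 = 2 + (-17/3)²/4 = 2 + (¼)*(289/9) = 2 + 289/36 = 361/36 ≈ 10.028)
G(-7) + L*r(-2, 2) = 256/(-7)² + (361/36)*(-2) = 256*(1/49) - 361/18 = 256/49 - 361/18 = -13081/882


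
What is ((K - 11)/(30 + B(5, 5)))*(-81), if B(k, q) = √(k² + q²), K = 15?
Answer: -972/85 + 162*√2/85 ≈ -8.7400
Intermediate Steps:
((K - 11)/(30 + B(5, 5)))*(-81) = ((15 - 11)/(30 + √(5² + 5²)))*(-81) = (4/(30 + √(25 + 25)))*(-81) = (4/(30 + √50))*(-81) = (4/(30 + 5*√2))*(-81) = -324/(30 + 5*√2)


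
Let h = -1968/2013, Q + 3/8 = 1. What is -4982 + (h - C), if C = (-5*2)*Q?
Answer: -13357537/2684 ≈ -4976.7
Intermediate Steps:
Q = 5/8 (Q = -3/8 + 1 = 5/8 ≈ 0.62500)
h = -656/671 (h = -1968*1/2013 = -656/671 ≈ -0.97764)
C = -25/4 (C = -5*2*(5/8) = -10*5/8 = -25/4 ≈ -6.2500)
-4982 + (h - C) = -4982 + (-656/671 - 1*(-25/4)) = -4982 + (-656/671 + 25/4) = -4982 + 14151/2684 = -13357537/2684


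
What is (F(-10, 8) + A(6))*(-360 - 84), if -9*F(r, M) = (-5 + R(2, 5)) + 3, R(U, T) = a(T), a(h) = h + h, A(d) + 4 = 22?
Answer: -22792/3 ≈ -7597.3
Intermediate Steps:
A(d) = 18 (A(d) = -4 + 22 = 18)
a(h) = 2*h
R(U, T) = 2*T
F(r, M) = -8/9 (F(r, M) = -((-5 + 2*5) + 3)/9 = -((-5 + 10) + 3)/9 = -(5 + 3)/9 = -⅑*8 = -8/9)
(F(-10, 8) + A(6))*(-360 - 84) = (-8/9 + 18)*(-360 - 84) = (154/9)*(-444) = -22792/3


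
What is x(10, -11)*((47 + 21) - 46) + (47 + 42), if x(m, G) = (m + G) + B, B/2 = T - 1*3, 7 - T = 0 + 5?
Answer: 23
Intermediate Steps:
T = 2 (T = 7 - (0 + 5) = 7 - 1*5 = 7 - 5 = 2)
B = -2 (B = 2*(2 - 1*3) = 2*(2 - 3) = 2*(-1) = -2)
x(m, G) = -2 + G + m (x(m, G) = (m + G) - 2 = (G + m) - 2 = -2 + G + m)
x(10, -11)*((47 + 21) - 46) + (47 + 42) = (-2 - 11 + 10)*((47 + 21) - 46) + (47 + 42) = -3*(68 - 46) + 89 = -3*22 + 89 = -66 + 89 = 23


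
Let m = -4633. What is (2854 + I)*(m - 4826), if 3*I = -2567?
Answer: -18902235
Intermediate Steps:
I = -2567/3 (I = (⅓)*(-2567) = -2567/3 ≈ -855.67)
(2854 + I)*(m - 4826) = (2854 - 2567/3)*(-4633 - 4826) = (5995/3)*(-9459) = -18902235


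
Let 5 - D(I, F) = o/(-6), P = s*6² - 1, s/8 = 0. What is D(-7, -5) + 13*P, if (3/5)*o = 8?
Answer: -52/9 ≈ -5.7778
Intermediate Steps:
o = 40/3 (o = (5/3)*8 = 40/3 ≈ 13.333)
s = 0 (s = 8*0 = 0)
P = -1 (P = 0*6² - 1 = 0*36 - 1 = 0 - 1 = -1)
D(I, F) = 65/9 (D(I, F) = 5 - 40/(3*(-6)) = 5 - 40*(-1)/(3*6) = 5 - 1*(-20/9) = 5 + 20/9 = 65/9)
D(-7, -5) + 13*P = 65/9 + 13*(-1) = 65/9 - 13 = -52/9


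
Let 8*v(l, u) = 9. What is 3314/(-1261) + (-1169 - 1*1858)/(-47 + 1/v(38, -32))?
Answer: 32978113/523315 ≈ 63.018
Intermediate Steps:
v(l, u) = 9/8 (v(l, u) = (1/8)*9 = 9/8)
3314/(-1261) + (-1169 - 1*1858)/(-47 + 1/v(38, -32)) = 3314/(-1261) + (-1169 - 1*1858)/(-47 + 1/(9/8)) = 3314*(-1/1261) + (-1169 - 1858)/(-47 + 8/9) = -3314/1261 - 3027/(-415/9) = -3314/1261 - 3027*(-9/415) = -3314/1261 + 27243/415 = 32978113/523315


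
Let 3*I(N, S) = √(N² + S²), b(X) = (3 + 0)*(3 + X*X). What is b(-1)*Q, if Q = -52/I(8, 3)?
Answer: -1872*√73/73 ≈ -219.10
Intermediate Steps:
b(X) = 9 + 3*X² (b(X) = 3*(3 + X²) = 9 + 3*X²)
I(N, S) = √(N² + S²)/3
Q = -156*√73/73 (Q = -52*3/√(8² + 3²) = -52*3/√(64 + 9) = -52*3*√73/73 = -156*√73/73 ≈ -18.258)
b(-1)*Q = (9 + 3*(-1)²)*(-156*√73/73) = (9 + 3*1)*(-156*√73/73) = (9 + 3)*(-156*√73/73) = 12*(-156*√73/73) = -1872*√73/73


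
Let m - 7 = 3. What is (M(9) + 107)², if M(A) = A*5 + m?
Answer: 26244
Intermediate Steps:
m = 10 (m = 7 + 3 = 10)
M(A) = 10 + 5*A (M(A) = A*5 + 10 = 5*A + 10 = 10 + 5*A)
(M(9) + 107)² = ((10 + 5*9) + 107)² = ((10 + 45) + 107)² = (55 + 107)² = 162² = 26244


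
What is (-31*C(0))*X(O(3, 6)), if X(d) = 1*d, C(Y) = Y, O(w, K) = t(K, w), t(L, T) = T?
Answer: 0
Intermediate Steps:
O(w, K) = w
X(d) = d
(-31*C(0))*X(O(3, 6)) = -31*0*3 = 0*3 = 0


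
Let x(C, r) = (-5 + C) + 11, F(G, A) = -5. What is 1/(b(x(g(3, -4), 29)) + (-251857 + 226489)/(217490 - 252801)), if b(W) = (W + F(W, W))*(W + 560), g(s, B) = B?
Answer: -35311/59508978 ≈ -0.00059337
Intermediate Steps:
x(C, r) = 6 + C
b(W) = (-5 + W)*(560 + W) (b(W) = (W - 5)*(W + 560) = (-5 + W)*(560 + W))
1/(b(x(g(3, -4), 29)) + (-251857 + 226489)/(217490 - 252801)) = 1/((-2800 + (6 - 4)**2 + 555*(6 - 4)) + (-251857 + 226489)/(217490 - 252801)) = 1/((-2800 + 2**2 + 555*2) - 25368/(-35311)) = 1/((-2800 + 4 + 1110) - 25368*(-1/35311)) = 1/(-1686 + 25368/35311) = 1/(-59508978/35311) = -35311/59508978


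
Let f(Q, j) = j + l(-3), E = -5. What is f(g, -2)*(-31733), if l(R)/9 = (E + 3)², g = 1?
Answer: -1078922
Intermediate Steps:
l(R) = 36 (l(R) = 9*(-5 + 3)² = 9*(-2)² = 9*4 = 36)
f(Q, j) = 36 + j (f(Q, j) = j + 36 = 36 + j)
f(g, -2)*(-31733) = (36 - 2)*(-31733) = 34*(-31733) = -1078922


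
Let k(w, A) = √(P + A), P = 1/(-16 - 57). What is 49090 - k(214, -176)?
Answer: 49090 - I*√937977/73 ≈ 49090.0 - 13.267*I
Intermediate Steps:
P = -1/73 (P = 1/(-73) = -1/73 ≈ -0.013699)
k(w, A) = √(-1/73 + A)
49090 - k(214, -176) = 49090 - √(-73 + 5329*(-176))/73 = 49090 - √(-73 - 937904)/73 = 49090 - √(-937977)/73 = 49090 - I*√937977/73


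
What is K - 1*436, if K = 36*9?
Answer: -112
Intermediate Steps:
K = 324
K - 1*436 = 324 - 1*436 = 324 - 436 = -112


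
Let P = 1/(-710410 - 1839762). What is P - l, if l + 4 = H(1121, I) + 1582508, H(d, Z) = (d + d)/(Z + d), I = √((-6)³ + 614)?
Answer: -5069772756752705931/3203635723796 + 2242*√398/1256243 ≈ -1.5825e+6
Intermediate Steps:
I = √398 (I = √(-216 + 614) = √398 ≈ 19.950)
H(d, Z) = 2*d/(Z + d) (H(d, Z) = (2*d)/(Z + d) = 2*d/(Z + d))
P = -1/2550172 (P = 1/(-2550172) = -1/2550172 ≈ -3.9213e-7)
l = 1582504 + 2242/(1121 + √398) (l = -4 + (2*1121/(√398 + 1121) + 1582508) = -4 + (2*1121/(1121 + √398) + 1582508) = -4 + (2242/(1121 + √398) + 1582508) = -4 + (1582508 + 2242/(1121 + √398)) = 1582504 + 2242/(1121 + √398) ≈ 1.5825e+6)
P - l = -1/2550172 - (1988012085754/1256243 - 2242*√398/1256243) = -1/2550172 + (-1988012085754/1256243 + 2242*√398/1256243) = -5069772756752705931/3203635723796 + 2242*√398/1256243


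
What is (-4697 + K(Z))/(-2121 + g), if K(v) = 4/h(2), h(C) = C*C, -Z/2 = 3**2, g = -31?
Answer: 587/269 ≈ 2.1822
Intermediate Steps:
Z = -18 (Z = -2*3**2 = -2*9 = -18)
h(C) = C**2
K(v) = 1 (K(v) = 4/(2**2) = 4/4 = 4*(1/4) = 1)
(-4697 + K(Z))/(-2121 + g) = (-4697 + 1)/(-2121 - 31) = -4696/(-2152) = -4696*(-1/2152) = 587/269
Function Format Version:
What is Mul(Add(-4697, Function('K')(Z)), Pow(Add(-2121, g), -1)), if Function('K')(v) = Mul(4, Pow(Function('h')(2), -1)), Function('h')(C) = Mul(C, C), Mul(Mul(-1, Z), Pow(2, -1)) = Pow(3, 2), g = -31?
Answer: Rational(587, 269) ≈ 2.1822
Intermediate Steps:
Z = -18 (Z = Mul(-2, Pow(3, 2)) = Mul(-2, 9) = -18)
Function('h')(C) = Pow(C, 2)
Function('K')(v) = 1 (Function('K')(v) = Mul(4, Pow(Pow(2, 2), -1)) = Mul(4, Pow(4, -1)) = Mul(4, Rational(1, 4)) = 1)
Mul(Add(-4697, Function('K')(Z)), Pow(Add(-2121, g), -1)) = Mul(Add(-4697, 1), Pow(Add(-2121, -31), -1)) = Mul(-4696, Pow(-2152, -1)) = Mul(-4696, Rational(-1, 2152)) = Rational(587, 269)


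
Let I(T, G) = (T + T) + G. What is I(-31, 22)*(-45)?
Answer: 1800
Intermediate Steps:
I(T, G) = G + 2*T (I(T, G) = 2*T + G = G + 2*T)
I(-31, 22)*(-45) = (22 + 2*(-31))*(-45) = (22 - 62)*(-45) = -40*(-45) = 1800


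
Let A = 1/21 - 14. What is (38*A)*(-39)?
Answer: 144742/7 ≈ 20677.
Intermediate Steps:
A = -293/21 (A = 1/21 - 14 = -293/21 ≈ -13.952)
(38*A)*(-39) = (38*(-293/21))*(-39) = -11134/21*(-39) = 144742/7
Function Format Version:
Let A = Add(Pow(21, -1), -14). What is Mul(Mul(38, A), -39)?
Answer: Rational(144742, 7) ≈ 20677.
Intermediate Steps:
A = Rational(-293, 21) (A = Add(Rational(1, 21), -14) = Rational(-293, 21) ≈ -13.952)
Mul(Mul(38, A), -39) = Mul(Mul(38, Rational(-293, 21)), -39) = Mul(Rational(-11134, 21), -39) = Rational(144742, 7)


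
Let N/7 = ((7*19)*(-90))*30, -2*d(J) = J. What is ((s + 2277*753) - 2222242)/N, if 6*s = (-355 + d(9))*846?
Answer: 1116701/5027400 ≈ 0.22212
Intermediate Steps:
d(J) = -J/2
s = -101379/2 (s = ((-355 - 1/2*9)*846)/6 = ((-355 - 9/2)*846)/6 = (-719/2*846)/6 = (1/6)*(-304137) = -101379/2 ≈ -50690.)
N = -2513700 (N = 7*(((7*19)*(-90))*30) = 7*((133*(-90))*30) = 7*(-11970*30) = 7*(-359100) = -2513700)
((s + 2277*753) - 2222242)/N = ((-101379/2 + 2277*753) - 2222242)/(-2513700) = ((-101379/2 + 1714581) - 2222242)*(-1/2513700) = (3327783/2 - 2222242)*(-1/2513700) = -1116701/2*(-1/2513700) = 1116701/5027400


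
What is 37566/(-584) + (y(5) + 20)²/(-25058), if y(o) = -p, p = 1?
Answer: -235384913/3658468 ≈ -64.340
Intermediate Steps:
y(o) = -1 (y(o) = -1*1 = -1)
37566/(-584) + (y(5) + 20)²/(-25058) = 37566/(-584) + (-1 + 20)²/(-25058) = 37566*(-1/584) + 19²*(-1/25058) = -18783/292 + 361*(-1/25058) = -18783/292 - 361/25058 = -235384913/3658468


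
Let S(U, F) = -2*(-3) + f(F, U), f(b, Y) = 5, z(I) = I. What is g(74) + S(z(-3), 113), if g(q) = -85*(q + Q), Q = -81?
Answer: 606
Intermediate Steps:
g(q) = 6885 - 85*q (g(q) = -85*(q - 81) = -85*(-81 + q) = 6885 - 85*q)
S(U, F) = 11 (S(U, F) = -2*(-3) + 5 = 6 + 5 = 11)
g(74) + S(z(-3), 113) = (6885 - 85*74) + 11 = (6885 - 6290) + 11 = 595 + 11 = 606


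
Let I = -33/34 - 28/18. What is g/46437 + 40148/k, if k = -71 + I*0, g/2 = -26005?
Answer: -1868045386/3297027 ≈ -566.58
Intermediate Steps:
g = -52010 (g = 2*(-26005) = -52010)
I = -773/306 (I = -33*1/34 - 28*1/18 = -33/34 - 14/9 = -773/306 ≈ -2.5261)
k = -71 (k = -71 - 773/306*0 = -71 + 0 = -71)
g/46437 + 40148/k = -52010/46437 + 40148/(-71) = -52010*1/46437 + 40148*(-1/71) = -52010/46437 - 40148/71 = -1868045386/3297027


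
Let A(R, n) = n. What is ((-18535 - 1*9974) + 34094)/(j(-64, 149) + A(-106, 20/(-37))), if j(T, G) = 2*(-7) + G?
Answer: 41329/995 ≈ 41.537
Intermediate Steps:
j(T, G) = -14 + G
((-18535 - 1*9974) + 34094)/(j(-64, 149) + A(-106, 20/(-37))) = ((-18535 - 1*9974) + 34094)/((-14 + 149) + 20/(-37)) = ((-18535 - 9974) + 34094)/(135 + 20*(-1/37)) = (-28509 + 34094)/(135 - 20/37) = 5585/(4975/37) = 5585*(37/4975) = 41329/995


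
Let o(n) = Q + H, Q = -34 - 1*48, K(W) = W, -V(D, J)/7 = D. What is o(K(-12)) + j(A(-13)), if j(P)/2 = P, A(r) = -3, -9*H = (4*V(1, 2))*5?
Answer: -652/9 ≈ -72.444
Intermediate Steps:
V(D, J) = -7*D
H = 140/9 (H = -4*(-7*1)*5/9 = -4*(-7)*5/9 = -(-28)*5/9 = -⅑*(-140) = 140/9 ≈ 15.556)
j(P) = 2*P
Q = -82 (Q = -34 - 48 = -82)
o(n) = -598/9 (o(n) = -82 + 140/9 = -598/9)
o(K(-12)) + j(A(-13)) = -598/9 + 2*(-3) = -598/9 - 6 = -652/9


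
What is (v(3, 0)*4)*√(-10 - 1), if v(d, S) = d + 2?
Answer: 20*I*√11 ≈ 66.333*I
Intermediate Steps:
v(d, S) = 2 + d
(v(3, 0)*4)*√(-10 - 1) = ((2 + 3)*4)*√(-10 - 1) = (5*4)*√(-11) = 20*(I*√11) = 20*I*√11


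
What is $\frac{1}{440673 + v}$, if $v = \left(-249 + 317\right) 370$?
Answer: $\frac{1}{465833} \approx 2.1467 \cdot 10^{-6}$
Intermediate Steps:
$v = 25160$ ($v = 68 \cdot 370 = 25160$)
$\frac{1}{440673 + v} = \frac{1}{440673 + 25160} = \frac{1}{465833}$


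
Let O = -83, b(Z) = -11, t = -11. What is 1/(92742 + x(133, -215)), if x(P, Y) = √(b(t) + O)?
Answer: 46371/4300539329 - I*√94/8601078658 ≈ 1.0783e-5 - 1.1272e-9*I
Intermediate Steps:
x(P, Y) = I*√94 (x(P, Y) = √(-11 - 83) = √(-94) = I*√94)
1/(92742 + x(133, -215)) = 1/(92742 + I*√94)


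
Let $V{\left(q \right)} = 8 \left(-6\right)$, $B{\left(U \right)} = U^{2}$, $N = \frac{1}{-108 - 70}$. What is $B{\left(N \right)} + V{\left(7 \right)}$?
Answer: $- \frac{1520831}{31684} \approx -48.0$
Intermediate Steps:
$N = - \frac{1}{178}$ ($N = \frac{1}{-178} = - \frac{1}{178} \approx -0.005618$)
$V{\left(q \right)} = -48$
$B{\left(N \right)} + V{\left(7 \right)} = \left(- \frac{1}{178}\right)^{2} - 48 = \frac{1}{31684} - 48 = - \frac{1520831}{31684}$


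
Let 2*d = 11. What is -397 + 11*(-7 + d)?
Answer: -827/2 ≈ -413.50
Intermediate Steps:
d = 11/2 (d = (½)*11 = 11/2 ≈ 5.5000)
-397 + 11*(-7 + d) = -397 + 11*(-7 + 11/2) = -397 + 11*(-3/2) = -397 - 33/2 = -827/2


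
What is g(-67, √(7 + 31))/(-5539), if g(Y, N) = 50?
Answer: -50/5539 ≈ -0.0090269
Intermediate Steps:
g(-67, √(7 + 31))/(-5539) = 50/(-5539) = 50*(-1/5539) = -50/5539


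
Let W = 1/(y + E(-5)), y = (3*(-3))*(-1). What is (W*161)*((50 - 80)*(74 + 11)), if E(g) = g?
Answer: -205275/2 ≈ -1.0264e+5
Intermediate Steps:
y = 9 (y = -9*(-1) = 9)
W = ¼ (W = 1/(9 - 5) = 1/4 = ¼ ≈ 0.25000)
(W*161)*((50 - 80)*(74 + 11)) = ((¼)*161)*((50 - 80)*(74 + 11)) = 161*(-30*85)/4 = (161/4)*(-2550) = -205275/2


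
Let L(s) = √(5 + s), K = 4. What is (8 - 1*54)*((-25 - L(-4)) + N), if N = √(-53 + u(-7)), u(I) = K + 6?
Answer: 1196 - 46*I*√43 ≈ 1196.0 - 301.64*I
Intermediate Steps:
u(I) = 10 (u(I) = 4 + 6 = 10)
N = I*√43 (N = √(-53 + 10) = √(-43) = I*√43 ≈ 6.5574*I)
(8 - 1*54)*((-25 - L(-4)) + N) = (8 - 1*54)*((-25 - √(5 - 4)) + I*√43) = (8 - 54)*((-25 - √1) + I*√43) = -46*((-25 - 1*1) + I*√43) = -46*((-25 - 1) + I*√43) = -46*(-26 + I*√43) = 1196 - 46*I*√43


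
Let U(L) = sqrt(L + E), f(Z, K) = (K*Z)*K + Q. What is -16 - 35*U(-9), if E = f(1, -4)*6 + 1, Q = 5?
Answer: -16 - 35*sqrt(118) ≈ -396.20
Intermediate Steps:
f(Z, K) = 5 + Z*K**2 (f(Z, K) = (K*Z)*K + 5 = Z*K**2 + 5 = 5 + Z*K**2)
E = 127 (E = (5 + 1*(-4)**2)*6 + 1 = (5 + 1*16)*6 + 1 = (5 + 16)*6 + 1 = 21*6 + 1 = 126 + 1 = 127)
U(L) = sqrt(127 + L) (U(L) = sqrt(L + 127) = sqrt(127 + L))
-16 - 35*U(-9) = -16 - 35*sqrt(127 - 9) = -16 - 35*sqrt(118)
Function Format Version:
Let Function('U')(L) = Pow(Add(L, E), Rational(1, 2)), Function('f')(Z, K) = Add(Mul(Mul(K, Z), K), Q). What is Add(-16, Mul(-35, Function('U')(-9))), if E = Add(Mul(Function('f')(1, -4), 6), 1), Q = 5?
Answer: Add(-16, Mul(-35, Pow(118, Rational(1, 2)))) ≈ -396.20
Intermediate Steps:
Function('f')(Z, K) = Add(5, Mul(Z, Pow(K, 2))) (Function('f')(Z, K) = Add(Mul(Mul(K, Z), K), 5) = Add(Mul(Z, Pow(K, 2)), 5) = Add(5, Mul(Z, Pow(K, 2))))
E = 127 (E = Add(Mul(Add(5, Mul(1, Pow(-4, 2))), 6), 1) = Add(Mul(Add(5, Mul(1, 16)), 6), 1) = Add(Mul(Add(5, 16), 6), 1) = Add(Mul(21, 6), 1) = Add(126, 1) = 127)
Function('U')(L) = Pow(Add(127, L), Rational(1, 2)) (Function('U')(L) = Pow(Add(L, 127), Rational(1, 2)) = Pow(Add(127, L), Rational(1, 2)))
Add(-16, Mul(-35, Function('U')(-9))) = Add(-16, Mul(-35, Pow(Add(127, -9), Rational(1, 2)))) = Add(-16, Mul(-35, Pow(118, Rational(1, 2))))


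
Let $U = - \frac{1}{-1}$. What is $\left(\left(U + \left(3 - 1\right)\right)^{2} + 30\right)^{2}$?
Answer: $1521$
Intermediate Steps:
$U = 1$ ($U = \left(-1\right) \left(-1\right) = 1$)
$\left(\left(U + \left(3 - 1\right)\right)^{2} + 30\right)^{2} = \left(\left(1 + \left(3 - 1\right)\right)^{2} + 30\right)^{2} = \left(\left(1 + 2\right)^{2} + 30\right)^{2} = \left(3^{2} + 30\right)^{2} = \left(9 + 30\right)^{2} = 39^{2} = 1521$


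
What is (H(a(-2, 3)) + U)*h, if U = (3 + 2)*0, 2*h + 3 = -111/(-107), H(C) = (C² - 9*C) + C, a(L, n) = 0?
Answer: 0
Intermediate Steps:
H(C) = C² - 8*C
h = -105/107 (h = -3/2 + (-111/(-107))/2 = -3/2 + (-111*(-1/107))/2 = -3/2 + (½)*(111/107) = -3/2 + 111/214 = -105/107 ≈ -0.98131)
U = 0 (U = 5*0 = 0)
(H(a(-2, 3)) + U)*h = (0*(-8 + 0) + 0)*(-105/107) = (0*(-8) + 0)*(-105/107) = (0 + 0)*(-105/107) = 0*(-105/107) = 0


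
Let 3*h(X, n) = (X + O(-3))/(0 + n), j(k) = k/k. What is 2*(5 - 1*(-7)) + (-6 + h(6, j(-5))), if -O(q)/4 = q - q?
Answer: 20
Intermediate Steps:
j(k) = 1
O(q) = 0 (O(q) = -4*(q - q) = -4*0 = 0)
h(X, n) = X/(3*n) (h(X, n) = ((X + 0)/(0 + n))/3 = (X/n)/3 = X/(3*n))
2*(5 - 1*(-7)) + (-6 + h(6, j(-5))) = 2*(5 - 1*(-7)) + (-6 + (1/3)*6/1) = 2*(5 + 7) + (-6 + (1/3)*6*1) = 2*12 + (-6 + 2) = 24 - 4 = 20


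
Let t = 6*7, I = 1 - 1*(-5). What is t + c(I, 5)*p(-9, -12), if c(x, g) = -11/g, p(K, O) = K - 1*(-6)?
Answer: 243/5 ≈ 48.600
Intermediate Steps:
p(K, O) = 6 + K (p(K, O) = K + 6 = 6 + K)
I = 6 (I = 1 + 5 = 6)
t = 42
t + c(I, 5)*p(-9, -12) = 42 + (-11/5)*(6 - 9) = 42 - 11*⅕*(-3) = 42 - 11/5*(-3) = 42 + 33/5 = 243/5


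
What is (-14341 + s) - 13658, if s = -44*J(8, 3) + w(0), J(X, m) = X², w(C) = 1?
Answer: -30814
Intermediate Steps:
s = -2815 (s = -44*8² + 1 = -44*64 + 1 = -2816 + 1 = -2815)
(-14341 + s) - 13658 = (-14341 - 2815) - 13658 = -17156 - 13658 = -30814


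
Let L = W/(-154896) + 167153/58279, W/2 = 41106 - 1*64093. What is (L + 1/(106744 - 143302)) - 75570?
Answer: -2078187410935881971/27501316007256 ≈ -75567.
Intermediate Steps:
W = -45974 (W = 2*(41106 - 1*64093) = 2*(41106 - 64093) = 2*(-22987) = -45974)
L = 14285324917/4513591992 (L = -45974/(-154896) + 167153/58279 = -45974*(-1/154896) + 167153*(1/58279) = 22987/77448 + 167153/58279 = 14285324917/4513591992 ≈ 3.1650)
(L + 1/(106744 - 143302)) - 75570 = (14285324917/4513591992 + 1/(106744 - 143302)) - 75570 = (14285324917/4513591992 + 1/(-36558)) - 75570 = (14285324917/4513591992 - 1/36558) - 75570 = 87039732453949/27501316007256 - 75570 = -2078187410935881971/27501316007256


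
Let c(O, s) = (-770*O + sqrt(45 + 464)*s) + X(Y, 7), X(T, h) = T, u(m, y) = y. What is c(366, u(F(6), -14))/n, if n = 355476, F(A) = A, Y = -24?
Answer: -23487/29623 - 7*sqrt(509)/177738 ≈ -0.79375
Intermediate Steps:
c(O, s) = -24 - 770*O + s*sqrt(509) (c(O, s) = (-770*O + sqrt(45 + 464)*s) - 24 = (-770*O + sqrt(509)*s) - 24 = (-770*O + s*sqrt(509)) - 24 = -24 - 770*O + s*sqrt(509))
c(366, u(F(6), -14))/n = (-24 - 770*366 - 14*sqrt(509))/355476 = (-24 - 281820 - 14*sqrt(509))*(1/355476) = (-281844 - 14*sqrt(509))*(1/355476) = -23487/29623 - 7*sqrt(509)/177738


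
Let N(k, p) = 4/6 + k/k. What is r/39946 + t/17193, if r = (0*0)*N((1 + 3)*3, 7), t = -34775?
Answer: -34775/17193 ≈ -2.0226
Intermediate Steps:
N(k, p) = 5/3 (N(k, p) = 4*(⅙) + 1 = ⅔ + 1 = 5/3)
r = 0 (r = (0*0)*(5/3) = 0*(5/3) = 0)
r/39946 + t/17193 = 0/39946 - 34775/17193 = 0*(1/39946) - 34775*1/17193 = 0 - 34775/17193 = -34775/17193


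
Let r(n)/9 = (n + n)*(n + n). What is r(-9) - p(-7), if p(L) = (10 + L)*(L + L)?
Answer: 2958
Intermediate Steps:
p(L) = 2*L*(10 + L) (p(L) = (10 + L)*(2*L) = 2*L*(10 + L))
r(n) = 36*n**2 (r(n) = 9*((n + n)*(n + n)) = 9*((2*n)*(2*n)) = 9*(4*n**2) = 36*n**2)
r(-9) - p(-7) = 36*(-9)**2 - 2*(-7)*(10 - 7) = 36*81 - 2*(-7)*3 = 2916 - 1*(-42) = 2916 + 42 = 2958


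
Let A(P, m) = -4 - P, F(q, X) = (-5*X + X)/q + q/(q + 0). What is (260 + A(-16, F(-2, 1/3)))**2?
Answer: 73984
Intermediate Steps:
F(q, X) = 1 - 4*X/q (F(q, X) = (-4*X)/q + q/q = -4*X/q + 1 = 1 - 4*X/q)
(260 + A(-16, F(-2, 1/3)))**2 = (260 + (-4 - 1*(-16)))**2 = (260 + (-4 + 16))**2 = (260 + 12)**2 = 272**2 = 73984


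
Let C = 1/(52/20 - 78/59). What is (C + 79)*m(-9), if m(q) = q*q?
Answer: 2436318/377 ≈ 6462.4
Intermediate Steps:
m(q) = q²
C = 295/377 (C = 1/(52*(1/20) - 78*1/59) = 1/(13/5 - 78/59) = 1/(377/295) = 295/377 ≈ 0.78249)
(C + 79)*m(-9) = (295/377 + 79)*(-9)² = (30078/377)*81 = 2436318/377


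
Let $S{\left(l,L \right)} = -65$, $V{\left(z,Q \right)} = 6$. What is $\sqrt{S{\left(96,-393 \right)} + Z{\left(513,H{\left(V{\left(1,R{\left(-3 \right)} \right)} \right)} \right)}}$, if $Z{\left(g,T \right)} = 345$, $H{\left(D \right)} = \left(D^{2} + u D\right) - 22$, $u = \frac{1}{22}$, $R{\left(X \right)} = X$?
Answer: $2 \sqrt{70} \approx 16.733$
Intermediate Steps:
$u = \frac{1}{22} \approx 0.045455$
$H{\left(D \right)} = -22 + D^{2} + \frac{D}{22}$ ($H{\left(D \right)} = \left(D^{2} + \frac{D}{22}\right) - 22 = -22 + D^{2} + \frac{D}{22}$)
$\sqrt{S{\left(96,-393 \right)} + Z{\left(513,H{\left(V{\left(1,R{\left(-3 \right)} \right)} \right)} \right)}} = \sqrt{-65 + 345} = \sqrt{280} = 2 \sqrt{70}$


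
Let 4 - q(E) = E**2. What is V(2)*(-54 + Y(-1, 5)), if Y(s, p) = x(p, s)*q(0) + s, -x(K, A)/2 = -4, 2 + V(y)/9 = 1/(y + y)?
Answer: 1449/4 ≈ 362.25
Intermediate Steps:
q(E) = 4 - E**2
V(y) = -18 + 9/(2*y) (V(y) = -18 + 9/(y + y) = -18 + 9/((2*y)) = -18 + 9*(1/(2*y)) = -18 + 9/(2*y))
x(K, A) = 8 (x(K, A) = -2*(-4) = 8)
Y(s, p) = 32 + s (Y(s, p) = 8*(4 - 1*0**2) + s = 8*(4 - 1*0) + s = 8*(4 + 0) + s = 8*4 + s = 32 + s)
V(2)*(-54 + Y(-1, 5)) = (-18 + (9/2)/2)*(-54 + (32 - 1)) = (-18 + (9/2)*(1/2))*(-54 + 31) = (-18 + 9/4)*(-23) = -63/4*(-23) = 1449/4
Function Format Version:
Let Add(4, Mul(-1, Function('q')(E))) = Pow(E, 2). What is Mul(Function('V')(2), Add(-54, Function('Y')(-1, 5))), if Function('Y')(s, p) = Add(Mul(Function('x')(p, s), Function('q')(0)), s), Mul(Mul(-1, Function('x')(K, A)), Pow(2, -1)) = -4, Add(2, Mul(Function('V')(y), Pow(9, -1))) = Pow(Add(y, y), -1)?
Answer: Rational(1449, 4) ≈ 362.25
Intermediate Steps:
Function('q')(E) = Add(4, Mul(-1, Pow(E, 2)))
Function('V')(y) = Add(-18, Mul(Rational(9, 2), Pow(y, -1))) (Function('V')(y) = Add(-18, Mul(9, Pow(Add(y, y), -1))) = Add(-18, Mul(9, Pow(Mul(2, y), -1))) = Add(-18, Mul(9, Mul(Rational(1, 2), Pow(y, -1)))) = Add(-18, Mul(Rational(9, 2), Pow(y, -1))))
Function('x')(K, A) = 8 (Function('x')(K, A) = Mul(-2, -4) = 8)
Function('Y')(s, p) = Add(32, s) (Function('Y')(s, p) = Add(Mul(8, Add(4, Mul(-1, Pow(0, 2)))), s) = Add(Mul(8, Add(4, Mul(-1, 0))), s) = Add(Mul(8, Add(4, 0)), s) = Add(Mul(8, 4), s) = Add(32, s))
Mul(Function('V')(2), Add(-54, Function('Y')(-1, 5))) = Mul(Add(-18, Mul(Rational(9, 2), Pow(2, -1))), Add(-54, Add(32, -1))) = Mul(Add(-18, Mul(Rational(9, 2), Rational(1, 2))), Add(-54, 31)) = Mul(Add(-18, Rational(9, 4)), -23) = Mul(Rational(-63, 4), -23) = Rational(1449, 4)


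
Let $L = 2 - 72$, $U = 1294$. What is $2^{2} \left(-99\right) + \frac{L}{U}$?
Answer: $- \frac{256247}{647} \approx -396.05$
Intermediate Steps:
$L = -70$ ($L = 2 - 72 = -70$)
$2^{2} \left(-99\right) + \frac{L}{U} = 2^{2} \left(-99\right) - \frac{70}{1294} = 4 \left(-99\right) - \frac{35}{647} = -396 - \frac{35}{647} = - \frac{256247}{647}$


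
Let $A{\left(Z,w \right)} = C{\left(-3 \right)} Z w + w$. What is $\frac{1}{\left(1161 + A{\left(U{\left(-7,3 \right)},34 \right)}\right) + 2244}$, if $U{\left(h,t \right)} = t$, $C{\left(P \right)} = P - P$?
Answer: $\frac{1}{3439} \approx 0.00029078$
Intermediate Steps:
$C{\left(P \right)} = 0$
$A{\left(Z,w \right)} = w$ ($A{\left(Z,w \right)} = 0 Z w + w = 0 w + w = 0 + w = w$)
$\frac{1}{\left(1161 + A{\left(U{\left(-7,3 \right)},34 \right)}\right) + 2244} = \frac{1}{\left(1161 + 34\right) + 2244} = \frac{1}{1195 + 2244} = \frac{1}{3439}$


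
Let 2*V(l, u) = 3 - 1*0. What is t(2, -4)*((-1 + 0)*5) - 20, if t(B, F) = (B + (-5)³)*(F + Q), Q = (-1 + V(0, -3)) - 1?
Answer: -5575/2 ≈ -2787.5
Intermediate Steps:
V(l, u) = 3/2 (V(l, u) = (3 - 1*0)/2 = (3 + 0)/2 = (½)*3 = 3/2)
Q = -½ (Q = (-1 + 3/2) - 1 = ½ - 1 = -½ ≈ -0.50000)
t(B, F) = (-125 + B)*(-½ + F) (t(B, F) = (B + (-5)³)*(F - ½) = (B - 125)*(-½ + F) = (-125 + B)*(-½ + F))
t(2, -4)*((-1 + 0)*5) - 20 = (125/2 - 125*(-4) - ½*2 + 2*(-4))*((-1 + 0)*5) - 20 = (125/2 + 500 - 1 - 8)*(-1*5) - 20 = (1107/2)*(-5) - 20 = -5535/2 - 20 = -5575/2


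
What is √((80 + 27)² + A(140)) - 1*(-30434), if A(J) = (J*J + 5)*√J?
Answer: 30434 + √(11449 + 39210*√35) ≈ 30927.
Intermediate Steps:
A(J) = √J*(5 + J²) (A(J) = (J² + 5)*√J = (5 + J²)*√J = √J*(5 + J²))
√((80 + 27)² + A(140)) - 1*(-30434) = √((80 + 27)² + √140*(5 + 140²)) - 1*(-30434) = √(107² + (2*√35)*(5 + 19600)) + 30434 = √(11449 + (2*√35)*19605) + 30434 = √(11449 + 39210*√35) + 30434 = 30434 + √(11449 + 39210*√35)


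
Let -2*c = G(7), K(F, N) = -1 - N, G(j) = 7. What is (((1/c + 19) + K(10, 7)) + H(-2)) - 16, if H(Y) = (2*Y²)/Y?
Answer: -65/7 ≈ -9.2857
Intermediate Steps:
c = -7/2 (c = -½*7 = -7/2 ≈ -3.5000)
H(Y) = 2*Y
(((1/c + 19) + K(10, 7)) + H(-2)) - 16 = (((1/(-7/2) + 19) + (-1 - 1*7)) + 2*(-2)) - 16 = (((-2/7 + 19) + (-1 - 7)) - 4) - 16 = ((131/7 - 8) - 4) - 16 = (75/7 - 4) - 16 = 47/7 - 16 = -65/7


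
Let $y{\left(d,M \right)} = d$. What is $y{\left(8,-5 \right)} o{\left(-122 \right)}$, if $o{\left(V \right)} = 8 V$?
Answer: $-7808$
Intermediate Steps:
$y{\left(8,-5 \right)} o{\left(-122 \right)} = 8 \cdot 8 \left(-122\right) = 8 \left(-976\right) = -7808$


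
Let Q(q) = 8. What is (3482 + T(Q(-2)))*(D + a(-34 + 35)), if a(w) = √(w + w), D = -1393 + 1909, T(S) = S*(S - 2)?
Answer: 1821480 + 3530*√2 ≈ 1.8265e+6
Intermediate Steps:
T(S) = S*(-2 + S)
D = 516
a(w) = √2*√w (a(w) = √(2*w) = √2*√w)
(3482 + T(Q(-2)))*(D + a(-34 + 35)) = (3482 + 8*(-2 + 8))*(516 + √2*√(-34 + 35)) = (3482 + 8*6)*(516 + √2*√1) = (3482 + 48)*(516 + √2*1) = 3530*(516 + √2) = 1821480 + 3530*√2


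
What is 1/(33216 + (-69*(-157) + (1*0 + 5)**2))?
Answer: 1/44074 ≈ 2.2689e-5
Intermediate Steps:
1/(33216 + (-69*(-157) + (1*0 + 5)**2)) = 1/(33216 + (10833 + (0 + 5)**2)) = 1/(33216 + (10833 + 5**2)) = 1/(33216 + (10833 + 25)) = 1/(33216 + 10858) = 1/44074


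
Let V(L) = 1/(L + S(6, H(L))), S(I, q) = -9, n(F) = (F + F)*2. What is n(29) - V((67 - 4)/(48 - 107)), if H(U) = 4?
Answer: 68963/594 ≈ 116.10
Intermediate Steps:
n(F) = 4*F (n(F) = (2*F)*2 = 4*F)
V(L) = 1/(-9 + L) (V(L) = 1/(L - 9) = 1/(-9 + L))
n(29) - V((67 - 4)/(48 - 107)) = 4*29 - 1/(-9 + (67 - 4)/(48 - 107)) = 116 - 1/(-9 + 63/(-59)) = 116 - 1/(-9 + 63*(-1/59)) = 116 - 1/(-9 - 63/59) = 116 - 1/(-594/59) = 116 - 1*(-59/594) = 116 + 59/594 = 68963/594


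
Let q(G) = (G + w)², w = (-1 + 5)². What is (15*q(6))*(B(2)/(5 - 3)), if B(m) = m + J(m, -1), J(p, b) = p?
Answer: 14520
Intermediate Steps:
w = 16 (w = 4² = 16)
q(G) = (16 + G)² (q(G) = (G + 16)² = (16 + G)²)
B(m) = 2*m (B(m) = m + m = 2*m)
(15*q(6))*(B(2)/(5 - 3)) = (15*(16 + 6)²)*((2*2)/(5 - 3)) = (15*22²)*(4/2) = (15*484)*((½)*4) = 7260*2 = 14520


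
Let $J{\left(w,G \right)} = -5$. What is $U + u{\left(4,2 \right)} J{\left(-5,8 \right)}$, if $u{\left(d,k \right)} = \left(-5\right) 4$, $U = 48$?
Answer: $148$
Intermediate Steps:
$u{\left(d,k \right)} = -20$
$U + u{\left(4,2 \right)} J{\left(-5,8 \right)} = 48 - -100 = 48 + 100 = 148$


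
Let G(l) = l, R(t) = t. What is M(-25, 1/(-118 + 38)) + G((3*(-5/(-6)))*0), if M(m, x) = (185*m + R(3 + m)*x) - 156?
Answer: -191229/40 ≈ -4780.7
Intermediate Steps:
M(m, x) = -156 + 185*m + x*(3 + m) (M(m, x) = (185*m + (3 + m)*x) - 156 = (185*m + x*(3 + m)) - 156 = -156 + 185*m + x*(3 + m))
M(-25, 1/(-118 + 38)) + G((3*(-5/(-6)))*0) = (-156 + 185*(-25) + (3 - 25)/(-118 + 38)) + (3*(-5/(-6)))*0 = (-156 - 4625 - 22/(-80)) + (3*(-5*(-⅙)))*0 = (-156 - 4625 - 1/80*(-22)) + (3*(⅚))*0 = (-156 - 4625 + 11/40) + (5/2)*0 = -191229/40 + 0 = -191229/40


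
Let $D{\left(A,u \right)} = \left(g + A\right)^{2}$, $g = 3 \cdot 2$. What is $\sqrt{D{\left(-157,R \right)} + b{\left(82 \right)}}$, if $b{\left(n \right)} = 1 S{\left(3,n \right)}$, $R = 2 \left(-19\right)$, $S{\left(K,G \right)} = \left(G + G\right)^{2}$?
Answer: $\sqrt{49697} \approx 222.93$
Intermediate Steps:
$S{\left(K,G \right)} = 4 G^{2}$ ($S{\left(K,G \right)} = \left(2 G\right)^{2} = 4 G^{2}$)
$R = -38$
$g = 6$
$b{\left(n \right)} = 4 n^{2}$ ($b{\left(n \right)} = 1 \cdot 4 n^{2} = 4 n^{2}$)
$D{\left(A,u \right)} = \left(6 + A\right)^{2}$
$\sqrt{D{\left(-157,R \right)} + b{\left(82 \right)}} = \sqrt{\left(6 - 157\right)^{2} + 4 \cdot 82^{2}} = \sqrt{\left(-151\right)^{2} + 4 \cdot 6724} = \sqrt{22801 + 26896} = \sqrt{49697}$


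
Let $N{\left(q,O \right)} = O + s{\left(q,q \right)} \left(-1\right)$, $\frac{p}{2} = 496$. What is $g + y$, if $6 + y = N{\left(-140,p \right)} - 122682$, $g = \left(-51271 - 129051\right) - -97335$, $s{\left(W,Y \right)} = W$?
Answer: $-204543$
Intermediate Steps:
$p = 992$ ($p = 2 \cdot 496 = 992$)
$N{\left(q,O \right)} = O - q$ ($N{\left(q,O \right)} = O + q \left(-1\right) = O - q$)
$g = -82987$ ($g = -180322 + 97335 = -82987$)
$y = -121556$ ($y = -6 + \left(\left(992 - -140\right) - 122682\right) = -6 + \left(\left(992 + 140\right) - 122682\right) = -6 + \left(1132 - 122682\right) = -6 - 121550 = -121556$)
$g + y = -82987 - 121556 = -204543$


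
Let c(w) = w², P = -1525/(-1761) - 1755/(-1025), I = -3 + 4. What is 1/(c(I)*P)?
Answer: 361005/930736 ≈ 0.38787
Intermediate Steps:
I = 1
P = 930736/361005 (P = -1525*(-1/1761) - 1755*(-1/1025) = 1525/1761 + 351/205 = 930736/361005 ≈ 2.5782)
1/(c(I)*P) = 1/(1²*(930736/361005)) = 1/(1*(930736/361005)) = 1/(930736/361005) = 361005/930736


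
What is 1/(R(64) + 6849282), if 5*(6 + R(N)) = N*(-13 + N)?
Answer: 5/34249644 ≈ 1.4599e-7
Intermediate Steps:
R(N) = -6 + N*(-13 + N)/5 (R(N) = -6 + (N*(-13 + N))/5 = -6 + N*(-13 + N)/5)
1/(R(64) + 6849282) = 1/((-6 - 13/5*64 + (⅕)*64²) + 6849282) = 1/((-6 - 832/5 + (⅕)*4096) + 6849282) = 1/((-6 - 832/5 + 4096/5) + 6849282) = 1/(3234/5 + 6849282) = 1/(34249644/5) = 5/34249644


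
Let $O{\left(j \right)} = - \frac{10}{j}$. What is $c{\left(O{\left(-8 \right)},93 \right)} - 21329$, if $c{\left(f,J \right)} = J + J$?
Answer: $-21143$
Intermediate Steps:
$c{\left(f,J \right)} = 2 J$
$c{\left(O{\left(-8 \right)},93 \right)} - 21329 = 2 \cdot 93 - 21329 = 186 - 21329 = -21143$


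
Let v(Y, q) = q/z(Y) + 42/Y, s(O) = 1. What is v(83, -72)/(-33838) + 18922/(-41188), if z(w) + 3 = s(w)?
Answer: -1902437801/4131382934 ≈ -0.46048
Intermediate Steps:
z(w) = -2 (z(w) = -3 + 1 = -2)
v(Y, q) = 42/Y - q/2 (v(Y, q) = q/(-2) + 42/Y = q*(-½) + 42/Y = -q/2 + 42/Y = 42/Y - q/2)
v(83, -72)/(-33838) + 18922/(-41188) = (42/83 - ½*(-72))/(-33838) + 18922/(-41188) = (42*(1/83) + 36)*(-1/33838) + 18922*(-1/41188) = (42/83 + 36)*(-1/33838) - 9461/20594 = (3030/83)*(-1/33838) - 9461/20594 = -1515/1404277 - 9461/20594 = -1902437801/4131382934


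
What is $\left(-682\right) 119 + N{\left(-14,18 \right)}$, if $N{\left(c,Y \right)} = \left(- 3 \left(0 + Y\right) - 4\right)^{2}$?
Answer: $-77794$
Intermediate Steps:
$N{\left(c,Y \right)} = \left(-4 - 3 Y\right)^{2}$ ($N{\left(c,Y \right)} = \left(- 3 Y - 4\right)^{2} = \left(-4 - 3 Y\right)^{2}$)
$\left(-682\right) 119 + N{\left(-14,18 \right)} = \left(-682\right) 119 + \left(4 + 3 \cdot 18\right)^{2} = -81158 + \left(4 + 54\right)^{2} = -81158 + 58^{2} = -81158 + 3364 = -77794$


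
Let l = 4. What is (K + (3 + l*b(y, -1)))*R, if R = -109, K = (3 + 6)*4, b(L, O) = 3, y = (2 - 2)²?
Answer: -5559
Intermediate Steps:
y = 0 (y = 0² = 0)
K = 36 (K = 9*4 = 36)
(K + (3 + l*b(y, -1)))*R = (36 + (3 + 4*3))*(-109) = (36 + (3 + 12))*(-109) = (36 + 15)*(-109) = 51*(-109) = -5559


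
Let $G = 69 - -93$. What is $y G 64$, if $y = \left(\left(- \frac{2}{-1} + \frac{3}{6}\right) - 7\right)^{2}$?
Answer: $209952$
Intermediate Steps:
$G = 162$ ($G = 69 + 93 = 162$)
$y = \frac{81}{4}$ ($y = \left(\left(\left(-2\right) \left(-1\right) + 3 \cdot \frac{1}{6}\right) - 7\right)^{2} = \left(\left(2 + \frac{1}{2}\right) - 7\right)^{2} = \left(\frac{5}{2} - 7\right)^{2} = \left(- \frac{9}{2}\right)^{2} = \frac{81}{4} \approx 20.25$)
$y G 64 = \frac{81}{4} \cdot 162 \cdot 64 = \frac{6561}{2} \cdot 64 = 209952$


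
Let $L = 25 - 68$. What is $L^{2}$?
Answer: $1849$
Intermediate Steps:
$L = -43$ ($L = 25 - 68 = -43$)
$L^{2} = \left(-43\right)^{2} = 1849$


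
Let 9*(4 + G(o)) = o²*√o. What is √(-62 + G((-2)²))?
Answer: I*√562/3 ≈ 7.9022*I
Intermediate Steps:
G(o) = -4 + o^(5/2)/9 (G(o) = -4 + (o²*√o)/9 = -4 + o^(5/2)/9)
√(-62 + G((-2)²)) = √(-62 + (-4 + ((-2)²)^(5/2)/9)) = √(-62 + (-4 + 4^(5/2)/9)) = √(-62 + (-4 + (⅑)*32)) = √(-62 + (-4 + 32/9)) = √(-62 - 4/9) = √(-562/9) = I*√562/3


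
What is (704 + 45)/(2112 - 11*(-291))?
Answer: 107/759 ≈ 0.14097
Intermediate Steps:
(704 + 45)/(2112 - 11*(-291)) = 749/(2112 + 3201) = 749/5313 = 749*(1/5313) = 107/759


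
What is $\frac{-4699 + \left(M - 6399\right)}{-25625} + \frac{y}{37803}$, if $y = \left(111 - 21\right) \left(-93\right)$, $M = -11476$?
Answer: $\frac{212961224}{322900625} \approx 0.65953$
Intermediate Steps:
$y = -8370$ ($y = 90 \left(-93\right) = -8370$)
$\frac{-4699 + \left(M - 6399\right)}{-25625} + \frac{y}{37803} = \frac{-4699 - 17875}{-25625} - \frac{8370}{37803} = \left(-4699 - 17875\right) \left(- \frac{1}{25625}\right) - \frac{2790}{12601} = \left(-22574\right) \left(- \frac{1}{25625}\right) - \frac{2790}{12601} = \frac{22574}{25625} - \frac{2790}{12601} = \frac{212961224}{322900625}$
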